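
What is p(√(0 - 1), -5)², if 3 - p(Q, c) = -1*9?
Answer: 144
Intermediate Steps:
p(Q, c) = 12 (p(Q, c) = 3 - (-1)*9 = 3 - 1*(-9) = 3 + 9 = 12)
p(√(0 - 1), -5)² = 12² = 144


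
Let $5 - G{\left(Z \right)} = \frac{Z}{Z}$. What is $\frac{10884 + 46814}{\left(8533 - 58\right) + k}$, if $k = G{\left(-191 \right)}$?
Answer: $\frac{57698}{8479} \approx 6.8048$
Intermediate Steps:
$G{\left(Z \right)} = 4$ ($G{\left(Z \right)} = 5 - \frac{Z}{Z} = 5 - 1 = 4$)
$k = 4$
$\frac{10884 + 46814}{\left(8533 - 58\right) + k} = \frac{10884 + 46814}{\left(8533 - 58\right) + 4} = \frac{57698}{8475 + 4} = \frac{57698}{8479}$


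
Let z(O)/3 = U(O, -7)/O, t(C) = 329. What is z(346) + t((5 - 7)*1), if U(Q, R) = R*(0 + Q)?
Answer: 308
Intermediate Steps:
U(Q, R) = Q*R (U(Q, R) = R*Q = Q*R)
z(O) = -21 (z(O) = 3*((O*(-7))/O) = 3*((-7*O)/O) = 3*(-7) = -21)
z(346) + t((5 - 7)*1) = -21 + 329 = 308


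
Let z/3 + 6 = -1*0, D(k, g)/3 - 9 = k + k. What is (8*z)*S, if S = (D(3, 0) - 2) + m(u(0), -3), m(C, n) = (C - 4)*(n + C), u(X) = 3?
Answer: -6192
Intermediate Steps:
D(k, g) = 27 + 6*k (D(k, g) = 27 + 3*(k + k) = 27 + 3*(2*k) = 27 + 6*k)
m(C, n) = (-4 + C)*(C + n)
S = 43 (S = ((27 + 6*3) - 2) + (3**2 - 4*3 - 4*(-3) + 3*(-3)) = ((27 + 18) - 2) + (9 - 12 + 12 - 9) = (45 - 2) + 0 = 43 + 0 = 43)
z = -18 (z = -18 + 3*(-1*0) = -18 + 3*0 = -18 + 0 = -18)
(8*z)*S = (8*(-18))*43 = -144*43 = -6192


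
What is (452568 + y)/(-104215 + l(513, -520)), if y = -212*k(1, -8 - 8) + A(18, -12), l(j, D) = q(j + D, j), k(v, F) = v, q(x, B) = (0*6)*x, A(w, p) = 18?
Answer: -452374/104215 ≈ -4.3408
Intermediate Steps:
q(x, B) = 0 (q(x, B) = 0*x = 0)
l(j, D) = 0
y = -194 (y = -212*1 + 18 = -212 + 18 = -194)
(452568 + y)/(-104215 + l(513, -520)) = (452568 - 194)/(-104215 + 0) = 452374/(-104215) = 452374*(-1/104215) = -452374/104215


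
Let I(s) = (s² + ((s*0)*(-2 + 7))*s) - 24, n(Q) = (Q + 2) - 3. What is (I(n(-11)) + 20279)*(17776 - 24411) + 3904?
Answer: -135343461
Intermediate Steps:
n(Q) = -1 + Q (n(Q) = (2 + Q) - 3 = -1 + Q)
I(s) = -24 + s² (I(s) = (s² + (0*5)*s) - 24 = (s² + 0*s) - 24 = (s² + 0) - 24 = s² - 24 = -24 + s²)
(I(n(-11)) + 20279)*(17776 - 24411) + 3904 = ((-24 + (-1 - 11)²) + 20279)*(17776 - 24411) + 3904 = ((-24 + (-12)²) + 20279)*(-6635) + 3904 = ((-24 + 144) + 20279)*(-6635) + 3904 = (120 + 20279)*(-6635) + 3904 = 20399*(-6635) + 3904 = -135347365 + 3904 = -135343461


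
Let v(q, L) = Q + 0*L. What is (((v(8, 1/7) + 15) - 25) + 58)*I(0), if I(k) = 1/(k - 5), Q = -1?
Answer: -47/5 ≈ -9.4000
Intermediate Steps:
I(k) = 1/(-5 + k)
v(q, L) = -1 (v(q, L) = -1 + 0*L = -1 + 0 = -1)
(((v(8, 1/7) + 15) - 25) + 58)*I(0) = (((-1 + 15) - 25) + 58)/(-5 + 0) = ((14 - 25) + 58)/(-5) = (-11 + 58)*(-1/5) = 47*(-1/5) = -47/5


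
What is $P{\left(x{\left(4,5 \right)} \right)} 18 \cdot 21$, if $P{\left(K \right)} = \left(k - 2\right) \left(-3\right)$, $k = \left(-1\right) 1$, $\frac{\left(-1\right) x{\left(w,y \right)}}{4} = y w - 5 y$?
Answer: $3402$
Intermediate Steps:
$x{\left(w,y \right)} = 20 y - 4 w y$ ($x{\left(w,y \right)} = - 4 \left(y w - 5 y\right) = - 4 \left(w y - 5 y\right) = - 4 \left(- 5 y + w y\right) = 20 y - 4 w y$)
$k = -1$
$P{\left(K \right)} = 9$ ($P{\left(K \right)} = \left(-1 - 2\right) \left(-3\right) = \left(-3\right) \left(-3\right) = 9$)
$P{\left(x{\left(4,5 \right)} \right)} 18 \cdot 21 = 9 \cdot 18 \cdot 21 = 162 \cdot 21 = 3402$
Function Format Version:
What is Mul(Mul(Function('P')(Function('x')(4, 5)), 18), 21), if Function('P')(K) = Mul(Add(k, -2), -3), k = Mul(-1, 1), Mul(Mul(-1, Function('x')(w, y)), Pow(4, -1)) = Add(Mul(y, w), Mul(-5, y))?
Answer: 3402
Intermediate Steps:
Function('x')(w, y) = Add(Mul(20, y), Mul(-4, w, y)) (Function('x')(w, y) = Mul(-4, Add(Mul(y, w), Mul(-5, y))) = Mul(-4, Add(Mul(w, y), Mul(-5, y))) = Mul(-4, Add(Mul(-5, y), Mul(w, y))) = Add(Mul(20, y), Mul(-4, w, y)))
k = -1
Function('P')(K) = 9 (Function('P')(K) = Mul(Add(-1, -2), -3) = Mul(-3, -3) = 9)
Mul(Mul(Function('P')(Function('x')(4, 5)), 18), 21) = Mul(Mul(9, 18), 21) = Mul(162, 21) = 3402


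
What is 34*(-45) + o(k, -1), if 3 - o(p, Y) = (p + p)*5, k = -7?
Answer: -1457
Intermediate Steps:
o(p, Y) = 3 - 10*p (o(p, Y) = 3 - (p + p)*5 = 3 - 2*p*5 = 3 - 10*p)
34*(-45) + o(k, -1) = 34*(-45) + (3 - 10*(-7)) = -1530 + (3 + 70) = -1530 + 73 = -1457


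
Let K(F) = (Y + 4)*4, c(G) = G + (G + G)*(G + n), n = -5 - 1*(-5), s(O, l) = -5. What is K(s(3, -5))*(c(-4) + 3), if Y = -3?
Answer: 124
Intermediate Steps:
n = 0 (n = -5 + 5 = 0)
c(G) = G + 2*G**2 (c(G) = G + (G + G)*(G + 0) = G + (2*G)*G = G + 2*G**2)
K(F) = 4 (K(F) = (-3 + 4)*4 = 1*4 = 4)
K(s(3, -5))*(c(-4) + 3) = 4*(-4*(1 + 2*(-4)) + 3) = 4*(-4*(1 - 8) + 3) = 4*(-4*(-7) + 3) = 4*(28 + 3) = 4*31 = 124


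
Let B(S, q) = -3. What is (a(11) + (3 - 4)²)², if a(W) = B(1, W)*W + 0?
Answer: 1024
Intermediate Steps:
a(W) = -3*W (a(W) = -3*W + 0 = -3*W)
(a(11) + (3 - 4)²)² = (-3*11 + (3 - 4)²)² = (-33 + (-1)²)² = (-33 + 1)² = (-32)² = 1024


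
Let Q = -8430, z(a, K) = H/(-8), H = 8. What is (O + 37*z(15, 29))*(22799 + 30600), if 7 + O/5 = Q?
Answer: -2254612578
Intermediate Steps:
z(a, K) = -1 (z(a, K) = 8/(-8) = 8*(-⅛) = -1)
O = -42185 (O = -35 + 5*(-8430) = -35 - 42150 = -42185)
(O + 37*z(15, 29))*(22799 + 30600) = (-42185 + 37*(-1))*(22799 + 30600) = (-42185 - 37)*53399 = -42222*53399 = -2254612578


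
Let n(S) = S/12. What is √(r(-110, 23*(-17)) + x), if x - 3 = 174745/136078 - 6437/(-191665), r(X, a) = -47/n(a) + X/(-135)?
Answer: √55385524792211767335043372470/91780410952530 ≈ 2.5642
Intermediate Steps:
n(S) = S/12 (n(S) = S*(1/12) = S/12)
r(X, a) = -564/a - X/135 (r(X, a) = -47*12/a + X/(-135) = -564/a + X*(-1/135) = -564/a - X/135)
x = 112612604121/26081389870 (x = 3 + (174745/136078 - 6437/(-191665)) = 3 + (174745*(1/136078) - 6437*(-1/191665)) = 3 + (174745/136078 + 6437/191665) = 3 + 34368434511/26081389870 = 112612604121/26081389870 ≈ 4.3177)
√(r(-110, 23*(-17)) + x) = √((-564/(23*(-17)) - 1/135*(-110)) + 112612604121/26081389870) = √((-564/(-391) + 22/27) + 112612604121/26081389870) = √((-564*(-1/391) + 22/27) + 112612604121/26081389870) = √((564/391 + 22/27) + 112612604121/26081389870) = √(23830/10557 + 112612604121/26081389870) = √(1810370782307497/275341232857590) = √55385524792211767335043372470/91780410952530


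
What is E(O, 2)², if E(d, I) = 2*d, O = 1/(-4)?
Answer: ¼ ≈ 0.25000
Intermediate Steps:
O = -¼ ≈ -0.25000
E(O, 2)² = (2*(-¼))² = (-½)² = ¼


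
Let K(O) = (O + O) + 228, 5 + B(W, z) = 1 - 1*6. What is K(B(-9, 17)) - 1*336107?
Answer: -335899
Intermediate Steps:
B(W, z) = -10 (B(W, z) = -5 + (1 - 1*6) = -5 + (1 - 6) = -5 - 5 = -10)
K(O) = 228 + 2*O (K(O) = 2*O + 228 = 228 + 2*O)
K(B(-9, 17)) - 1*336107 = (228 + 2*(-10)) - 1*336107 = (228 - 20) - 336107 = 208 - 336107 = -335899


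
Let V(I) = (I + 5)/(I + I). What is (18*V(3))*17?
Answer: 408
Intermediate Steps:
V(I) = (5 + I)/(2*I) (V(I) = (5 + I)/((2*I)) = (5 + I)*(1/(2*I)) = (5 + I)/(2*I))
(18*V(3))*17 = (18*((1/2)*(5 + 3)/3))*17 = (18*((1/2)*(1/3)*8))*17 = (18*(4/3))*17 = 24*17 = 408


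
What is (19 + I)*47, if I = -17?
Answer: 94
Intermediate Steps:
(19 + I)*47 = (19 - 17)*47 = 2*47 = 94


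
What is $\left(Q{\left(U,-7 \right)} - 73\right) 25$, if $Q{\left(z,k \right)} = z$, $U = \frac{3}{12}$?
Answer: $- \frac{7275}{4} \approx -1818.8$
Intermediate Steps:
$U = \frac{1}{4}$ ($U = 3 \cdot \frac{1}{12} = \frac{1}{4} \approx 0.25$)
$\left(Q{\left(U,-7 \right)} - 73\right) 25 = \left(\frac{1}{4} - 73\right) 25 = \left(- \frac{291}{4}\right) 25 = - \frac{7275}{4}$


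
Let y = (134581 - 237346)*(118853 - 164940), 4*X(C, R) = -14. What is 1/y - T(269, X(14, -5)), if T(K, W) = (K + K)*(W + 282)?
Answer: -709628649447314/4736130555 ≈ -1.4983e+5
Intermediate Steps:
X(C, R) = -7/2 (X(C, R) = (1/4)*(-14) = -7/2)
T(K, W) = 2*K*(282 + W) (T(K, W) = (2*K)*(282 + W) = 2*K*(282 + W))
y = 4736130555 (y = -102765*(-46087) = 4736130555)
1/y - T(269, X(14, -5)) = 1/4736130555 - 2*269*(282 - 7/2) = 1/4736130555 - 2*269*557/2 = 1/4736130555 - 1*149833 = 1/4736130555 - 149833 = -709628649447314/4736130555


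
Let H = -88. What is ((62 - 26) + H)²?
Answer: 2704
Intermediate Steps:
((62 - 26) + H)² = ((62 - 26) - 88)² = (36 - 88)² = (-52)² = 2704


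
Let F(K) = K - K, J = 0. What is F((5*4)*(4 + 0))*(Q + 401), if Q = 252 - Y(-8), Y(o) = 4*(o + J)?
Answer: 0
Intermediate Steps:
Y(o) = 4*o (Y(o) = 4*(o + 0) = 4*o)
F(K) = 0
Q = 284 (Q = 252 - 4*(-8) = 252 - 1*(-32) = 252 + 32 = 284)
F((5*4)*(4 + 0))*(Q + 401) = 0*(284 + 401) = 0*685 = 0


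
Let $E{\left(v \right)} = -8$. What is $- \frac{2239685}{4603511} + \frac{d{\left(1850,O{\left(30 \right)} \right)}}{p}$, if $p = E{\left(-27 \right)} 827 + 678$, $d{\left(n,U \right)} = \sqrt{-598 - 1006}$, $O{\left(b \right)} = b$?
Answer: $- \frac{2239685}{4603511} - \frac{i \sqrt{401}}{2969} \approx -0.48652 - 0.0067447 i$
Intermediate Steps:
$d{\left(n,U \right)} = 2 i \sqrt{401}$ ($d{\left(n,U \right)} = \sqrt{-1604} = 2 i \sqrt{401}$)
$p = -5938$ ($p = \left(-8\right) 827 + 678 = -6616 + 678 = -5938$)
$- \frac{2239685}{4603511} + \frac{d{\left(1850,O{\left(30 \right)} \right)}}{p} = - \frac{2239685}{4603511} + \frac{2 i \sqrt{401}}{-5938} = \left(-2239685\right) \frac{1}{4603511} + 2 i \sqrt{401} \left(- \frac{1}{5938}\right) = - \frac{2239685}{4603511} - \frac{i \sqrt{401}}{2969}$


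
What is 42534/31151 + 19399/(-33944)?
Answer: 839475847/1057389544 ≈ 0.79391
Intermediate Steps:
42534/31151 + 19399/(-33944) = 42534*(1/31151) + 19399*(-1/33944) = 42534/31151 - 19399/33944 = 839475847/1057389544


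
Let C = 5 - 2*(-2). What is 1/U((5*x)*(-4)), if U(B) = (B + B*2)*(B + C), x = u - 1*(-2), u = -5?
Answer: 1/12420 ≈ 8.0515e-5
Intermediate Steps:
x = -3 (x = -5 - 1*(-2) = -5 + 2 = -3)
C = 9 (C = 5 + 4 = 9)
U(B) = 3*B*(9 + B) (U(B) = (B + B*2)*(B + 9) = (B + 2*B)*(9 + B) = (3*B)*(9 + B) = 3*B*(9 + B))
1/U((5*x)*(-4)) = 1/(3*((5*(-3))*(-4))*(9 + (5*(-3))*(-4))) = 1/(3*(-15*(-4))*(9 - 15*(-4))) = 1/(3*60*(9 + 60)) = 1/(3*60*69) = 1/12420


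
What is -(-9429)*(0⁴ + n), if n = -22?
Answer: -207438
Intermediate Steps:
-(-9429)*(0⁴ + n) = -(-9429)*(0⁴ - 22) = -(-9429)*(0 - 22) = -(-9429)*(-22) = -449*462 = -207438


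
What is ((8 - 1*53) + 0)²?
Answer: 2025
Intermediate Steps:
((8 - 1*53) + 0)² = ((8 - 53) + 0)² = (-45 + 0)² = (-45)² = 2025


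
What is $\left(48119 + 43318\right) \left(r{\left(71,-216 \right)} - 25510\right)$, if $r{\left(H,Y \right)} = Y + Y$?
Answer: $-2372058654$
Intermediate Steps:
$r{\left(H,Y \right)} = 2 Y$
$\left(48119 + 43318\right) \left(r{\left(71,-216 \right)} - 25510\right) = \left(48119 + 43318\right) \left(2 \left(-216\right) - 25510\right) = 91437 \left(-432 - 25510\right) = 91437 \left(-25942\right) = -2372058654$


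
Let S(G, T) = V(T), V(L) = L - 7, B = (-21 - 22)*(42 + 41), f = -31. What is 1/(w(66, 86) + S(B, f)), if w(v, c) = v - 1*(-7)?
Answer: 1/35 ≈ 0.028571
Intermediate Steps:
w(v, c) = 7 + v (w(v, c) = v + 7 = 7 + v)
B = -3569 (B = -43*83 = -3569)
V(L) = -7 + L
S(G, T) = -7 + T
1/(w(66, 86) + S(B, f)) = 1/((7 + 66) + (-7 - 31)) = 1/(73 - 38) = 1/35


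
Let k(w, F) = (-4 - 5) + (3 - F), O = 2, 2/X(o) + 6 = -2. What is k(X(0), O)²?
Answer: 64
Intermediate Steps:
X(o) = -¼ (X(o) = 2/(-6 - 2) = 2/(-8) = 2*(-⅛) = -¼)
k(w, F) = -6 - F (k(w, F) = -9 + (3 - F) = -6 - F)
k(X(0), O)² = (-6 - 1*2)² = (-6 - 2)² = (-8)² = 64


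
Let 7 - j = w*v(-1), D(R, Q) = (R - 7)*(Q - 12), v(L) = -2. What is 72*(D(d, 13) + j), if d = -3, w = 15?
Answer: 1944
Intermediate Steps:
D(R, Q) = (-12 + Q)*(-7 + R) (D(R, Q) = (-7 + R)*(-12 + Q) = (-12 + Q)*(-7 + R))
j = 37 (j = 7 - 15*(-2) = 7 - 1*(-30) = 7 + 30 = 37)
72*(D(d, 13) + j) = 72*((84 - 12*(-3) - 7*13 + 13*(-3)) + 37) = 72*((84 + 36 - 91 - 39) + 37) = 72*(-10 + 37) = 72*27 = 1944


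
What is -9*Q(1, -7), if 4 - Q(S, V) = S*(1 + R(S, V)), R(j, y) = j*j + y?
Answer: -81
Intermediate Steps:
R(j, y) = y + j² (R(j, y) = j² + y = y + j²)
Q(S, V) = 4 - S*(1 + V + S²) (Q(S, V) = 4 - S*(1 + (V + S²)) = 4 - S*(1 + V + S²))
-9*Q(1, -7) = -9*(4 - 1*1 - 1*1*(-7 + 1²)) = -9*(4 - 1 - 1*1*(-7 + 1)) = -9*(4 - 1 - 1*1*(-6)) = -9*(4 - 1 + 6) = -9*9 = -81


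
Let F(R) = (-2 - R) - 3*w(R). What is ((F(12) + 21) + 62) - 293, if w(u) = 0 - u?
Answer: -188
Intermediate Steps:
w(u) = -u
F(R) = -2 + 2*R (F(R) = (-2 - R) - (-3)*R = (-2 - R) + 3*R = -2 + 2*R)
((F(12) + 21) + 62) - 293 = (((-2 + 2*12) + 21) + 62) - 293 = (((-2 + 24) + 21) + 62) - 293 = ((22 + 21) + 62) - 293 = (43 + 62) - 293 = 105 - 293 = -188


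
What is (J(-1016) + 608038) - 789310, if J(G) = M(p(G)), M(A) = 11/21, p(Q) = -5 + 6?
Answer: -3806701/21 ≈ -1.8127e+5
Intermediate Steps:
p(Q) = 1
M(A) = 11/21 (M(A) = 11*(1/21) = 11/21)
J(G) = 11/21
(J(-1016) + 608038) - 789310 = (11/21 + 608038) - 789310 = 12768809/21 - 789310 = -3806701/21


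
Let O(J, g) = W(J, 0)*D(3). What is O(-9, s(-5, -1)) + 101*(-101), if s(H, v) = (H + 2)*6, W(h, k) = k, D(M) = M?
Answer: -10201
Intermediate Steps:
s(H, v) = 12 + 6*H (s(H, v) = (2 + H)*6 = 12 + 6*H)
O(J, g) = 0 (O(J, g) = 0*3 = 0)
O(-9, s(-5, -1)) + 101*(-101) = 0 + 101*(-101) = 0 - 10201 = -10201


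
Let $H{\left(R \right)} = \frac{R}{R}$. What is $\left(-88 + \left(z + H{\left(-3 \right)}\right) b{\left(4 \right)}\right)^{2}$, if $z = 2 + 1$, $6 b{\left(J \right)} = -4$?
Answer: $\frac{73984}{9} \approx 8220.4$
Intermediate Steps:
$H{\left(R \right)} = 1$
$b{\left(J \right)} = - \frac{2}{3}$ ($b{\left(J \right)} = \frac{1}{6} \left(-4\right) = - \frac{2}{3}$)
$z = 3$
$\left(-88 + \left(z + H{\left(-3 \right)}\right) b{\left(4 \right)}\right)^{2} = \left(-88 + \left(3 + 1\right) \left(- \frac{2}{3}\right)\right)^{2} = \left(-88 + 4 \left(- \frac{2}{3}\right)\right)^{2} = \left(-88 - \frac{8}{3}\right)^{2} = \left(- \frac{272}{3}\right)^{2} = \frac{73984}{9}$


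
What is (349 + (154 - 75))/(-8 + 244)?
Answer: 107/59 ≈ 1.8136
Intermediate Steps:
(349 + (154 - 75))/(-8 + 244) = (349 + 79)/236 = 428*(1/236) = 107/59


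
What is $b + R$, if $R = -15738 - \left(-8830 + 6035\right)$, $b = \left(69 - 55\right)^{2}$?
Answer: $-12747$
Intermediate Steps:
$b = 196$ ($b = 14^{2} = 196$)
$R = -12943$ ($R = -15738 - -2795 = -15738 + 2795 = -12943$)
$b + R = 196 - 12943 = -12747$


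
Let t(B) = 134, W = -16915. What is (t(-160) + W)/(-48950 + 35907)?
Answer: 16781/13043 ≈ 1.2866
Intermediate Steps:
(t(-160) + W)/(-48950 + 35907) = (134 - 16915)/(-48950 + 35907) = -16781/(-13043) = -16781*(-1/13043) = 16781/13043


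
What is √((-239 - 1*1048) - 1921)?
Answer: 2*I*√802 ≈ 56.639*I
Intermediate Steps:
√((-239 - 1*1048) - 1921) = √((-239 - 1048) - 1921) = √(-1287 - 1921) = √(-3208) = 2*I*√802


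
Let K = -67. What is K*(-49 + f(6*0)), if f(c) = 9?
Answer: 2680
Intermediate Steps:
K*(-49 + f(6*0)) = -67*(-49 + 9) = -67*(-40) = 2680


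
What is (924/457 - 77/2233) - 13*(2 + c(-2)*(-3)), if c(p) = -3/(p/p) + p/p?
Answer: -1351973/13253 ≈ -102.01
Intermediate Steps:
c(p) = -2 (c(p) = -3/1 + 1 = -3*1 + 1 = -3 + 1 = -2)
(924/457 - 77/2233) - 13*(2 + c(-2)*(-3)) = (924/457 - 77/2233) - 13*(2 - 2*(-3)) = (924*(1/457) - 77*1/2233) - 13*(2 + 6) = (924/457 - 1/29) - 13*8 = 26339/13253 - 1*104 = 26339/13253 - 104 = -1351973/13253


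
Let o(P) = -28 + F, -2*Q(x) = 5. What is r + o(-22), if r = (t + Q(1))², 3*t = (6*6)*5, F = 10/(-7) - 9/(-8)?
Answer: 183565/56 ≈ 3277.9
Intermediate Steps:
Q(x) = -5/2 (Q(x) = -½*5 = -5/2)
F = -17/56 (F = 10*(-⅐) - 9*(-⅛) = -10/7 + 9/8 = -17/56 ≈ -0.30357)
t = 60 (t = ((6*6)*5)/3 = (36*5)/3 = (⅓)*180 = 60)
r = 13225/4 (r = (60 - 5/2)² = (115/2)² = 13225/4 ≈ 3306.3)
o(P) = -1585/56 (o(P) = -28 - 17/56 = -1585/56)
r + o(-22) = 13225/4 - 1585/56 = 183565/56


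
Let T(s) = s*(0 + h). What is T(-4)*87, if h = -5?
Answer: 1740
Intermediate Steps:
T(s) = -5*s (T(s) = s*(0 - 5) = s*(-5) = -5*s)
T(-4)*87 = -5*(-4)*87 = 20*87 = 1740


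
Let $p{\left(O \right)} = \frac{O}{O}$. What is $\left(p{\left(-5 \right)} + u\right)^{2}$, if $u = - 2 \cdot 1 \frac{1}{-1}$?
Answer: $9$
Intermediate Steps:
$p{\left(O \right)} = 1$
$u = 2$ ($u = - 2 \cdot 1 \left(-1\right) = \left(-2\right) \left(-1\right) = 2$)
$\left(p{\left(-5 \right)} + u\right)^{2} = \left(1 + 2\right)^{2} = 3^{2} = 9$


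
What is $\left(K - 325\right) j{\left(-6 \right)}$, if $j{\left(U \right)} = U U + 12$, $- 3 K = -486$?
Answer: $-7824$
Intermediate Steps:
$K = 162$ ($K = \left(- \frac{1}{3}\right) \left(-486\right) = 162$)
$j{\left(U \right)} = 12 + U^{2}$ ($j{\left(U \right)} = U^{2} + 12 = 12 + U^{2}$)
$\left(K - 325\right) j{\left(-6 \right)} = \left(162 - 325\right) \left(12 + \left(-6\right)^{2}\right) = - 163 \left(12 + 36\right) = \left(-163\right) 48 = -7824$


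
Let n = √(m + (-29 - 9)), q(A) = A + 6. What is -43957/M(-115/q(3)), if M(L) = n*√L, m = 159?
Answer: 131871*I*√115/1265 ≈ 1117.9*I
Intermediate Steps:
q(A) = 6 + A
n = 11 (n = √(159 + (-29 - 9)) = √(159 - 38) = √121 = 11)
M(L) = 11*√L
-43957/M(-115/q(3)) = -43957*(-I*√115*√(6 + 3)/1265) = -43957*(-3*I*√115/1265) = -(-131871)*I*√115/1265 = 131871*I*√115/1265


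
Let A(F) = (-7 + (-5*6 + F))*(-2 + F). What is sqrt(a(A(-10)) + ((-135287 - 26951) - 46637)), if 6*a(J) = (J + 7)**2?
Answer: I*sqrt(5563254)/6 ≈ 393.11*I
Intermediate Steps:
A(F) = (-37 + F)*(-2 + F) (A(F) = (-7 + (-30 + F))*(-2 + F) = (-37 + F)*(-2 + F))
a(J) = (7 + J)**2/6 (a(J) = (J + 7)**2/6 = (7 + J)**2/6)
sqrt(a(A(-10)) + ((-135287 - 26951) - 46637)) = sqrt((7 + (74 + (-10)**2 - 39*(-10)))**2/6 + ((-135287 - 26951) - 46637)) = sqrt((7 + (74 + 100 + 390))**2/6 + (-162238 - 46637)) = sqrt((7 + 564)**2/6 - 208875) = sqrt((1/6)*571**2 - 208875) = sqrt((1/6)*326041 - 208875) = sqrt(326041/6 - 208875) = sqrt(-927209/6) = I*sqrt(5563254)/6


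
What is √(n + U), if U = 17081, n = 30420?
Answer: √47501 ≈ 217.95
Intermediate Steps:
√(n + U) = √(30420 + 17081) = √47501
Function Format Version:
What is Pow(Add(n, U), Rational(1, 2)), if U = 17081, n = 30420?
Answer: Pow(47501, Rational(1, 2)) ≈ 217.95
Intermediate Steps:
Pow(Add(n, U), Rational(1, 2)) = Pow(Add(30420, 17081), Rational(1, 2)) = Pow(47501, Rational(1, 2))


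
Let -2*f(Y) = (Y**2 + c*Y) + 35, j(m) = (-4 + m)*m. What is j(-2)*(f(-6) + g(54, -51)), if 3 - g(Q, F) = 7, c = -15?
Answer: -1014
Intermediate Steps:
g(Q, F) = -4 (g(Q, F) = 3 - 1*7 = 3 - 7 = -4)
j(m) = m*(-4 + m)
f(Y) = -35/2 - Y**2/2 + 15*Y/2 (f(Y) = -((Y**2 - 15*Y) + 35)/2 = -(35 + Y**2 - 15*Y)/2 = -35/2 - Y**2/2 + 15*Y/2)
j(-2)*(f(-6) + g(54, -51)) = (-2*(-4 - 2))*((-35/2 - 1/2*(-6)**2 + (15/2)*(-6)) - 4) = (-2*(-6))*((-35/2 - 1/2*36 - 45) - 4) = 12*((-35/2 - 18 - 45) - 4) = 12*(-161/2 - 4) = 12*(-169/2) = -1014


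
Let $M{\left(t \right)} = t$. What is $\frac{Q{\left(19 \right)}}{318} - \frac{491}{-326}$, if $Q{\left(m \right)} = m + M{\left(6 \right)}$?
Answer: $\frac{41072}{25917} \approx 1.5848$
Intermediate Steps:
$Q{\left(m \right)} = 6 + m$ ($Q{\left(m \right)} = m + 6 = 6 + m$)
$\frac{Q{\left(19 \right)}}{318} - \frac{491}{-326} = \frac{6 + 19}{318} - \frac{491}{-326} = 25 \cdot \frac{1}{318} - - \frac{491}{326} = \frac{25}{318} + \frac{491}{326} = \frac{41072}{25917}$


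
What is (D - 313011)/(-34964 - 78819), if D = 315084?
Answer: -2073/113783 ≈ -0.018219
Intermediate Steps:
(D - 313011)/(-34964 - 78819) = (315084 - 313011)/(-34964 - 78819) = 2073/(-113783) = 2073*(-1/113783) = -2073/113783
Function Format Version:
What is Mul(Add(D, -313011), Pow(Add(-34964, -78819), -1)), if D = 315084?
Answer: Rational(-2073, 113783) ≈ -0.018219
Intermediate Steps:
Mul(Add(D, -313011), Pow(Add(-34964, -78819), -1)) = Mul(Add(315084, -313011), Pow(Add(-34964, -78819), -1)) = Mul(2073, Pow(-113783, -1)) = Mul(2073, Rational(-1, 113783)) = Rational(-2073, 113783)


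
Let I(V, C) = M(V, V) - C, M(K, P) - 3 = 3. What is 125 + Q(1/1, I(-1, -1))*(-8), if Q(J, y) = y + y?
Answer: 13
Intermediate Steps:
M(K, P) = 6 (M(K, P) = 3 + 3 = 6)
I(V, C) = 6 - C
Q(J, y) = 2*y
125 + Q(1/1, I(-1, -1))*(-8) = 125 + (2*(6 - 1*(-1)))*(-8) = 125 + (2*(6 + 1))*(-8) = 125 + (2*7)*(-8) = 125 + 14*(-8) = 125 - 112 = 13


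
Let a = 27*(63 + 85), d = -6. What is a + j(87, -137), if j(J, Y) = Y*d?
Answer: 4818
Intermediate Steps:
j(J, Y) = -6*Y (j(J, Y) = Y*(-6) = -6*Y)
a = 3996 (a = 27*148 = 3996)
a + j(87, -137) = 3996 - 6*(-137) = 3996 + 822 = 4818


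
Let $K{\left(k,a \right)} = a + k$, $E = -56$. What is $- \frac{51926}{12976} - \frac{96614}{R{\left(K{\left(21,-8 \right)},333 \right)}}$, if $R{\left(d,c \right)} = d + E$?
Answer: $\frac{625715223}{278984} \approx 2242.8$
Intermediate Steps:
$R{\left(d,c \right)} = -56 + d$ ($R{\left(d,c \right)} = d - 56 = -56 + d$)
$- \frac{51926}{12976} - \frac{96614}{R{\left(K{\left(21,-8 \right)},333 \right)}} = - \frac{51926}{12976} - \frac{96614}{-56 + \left(-8 + 21\right)} = \left(-51926\right) \frac{1}{12976} - \frac{96614}{-56 + 13} = - \frac{25963}{6488} - \frac{96614}{-43} = - \frac{25963}{6488} - - \frac{96614}{43} = - \frac{25963}{6488} + \frac{96614}{43} = \frac{625715223}{278984}$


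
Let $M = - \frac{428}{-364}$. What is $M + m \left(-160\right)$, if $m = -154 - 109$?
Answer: $\frac{3829387}{91} \approx 42081.0$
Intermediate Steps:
$m = -263$
$M = \frac{107}{91}$ ($M = \left(-428\right) \left(- \frac{1}{364}\right) = \frac{107}{91} \approx 1.1758$)
$M + m \left(-160\right) = \frac{107}{91} - -42080 = \frac{107}{91} + 42080 = \frac{3829387}{91}$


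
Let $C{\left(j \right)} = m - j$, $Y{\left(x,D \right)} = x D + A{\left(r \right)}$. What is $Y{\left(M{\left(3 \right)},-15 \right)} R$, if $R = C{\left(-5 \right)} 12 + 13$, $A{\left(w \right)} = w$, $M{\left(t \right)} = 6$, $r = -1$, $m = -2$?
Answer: $-4459$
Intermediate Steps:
$Y{\left(x,D \right)} = -1 + D x$ ($Y{\left(x,D \right)} = x D - 1 = D x - 1 = -1 + D x$)
$C{\left(j \right)} = -2 - j$
$R = 49$ ($R = \left(-2 - -5\right) 12 + 13 = \left(-2 + 5\right) 12 + 13 = 3 \cdot 12 + 13 = 36 + 13 = 49$)
$Y{\left(M{\left(3 \right)},-15 \right)} R = \left(-1 - 90\right) 49 = \left(-91\right) 49 = -4459$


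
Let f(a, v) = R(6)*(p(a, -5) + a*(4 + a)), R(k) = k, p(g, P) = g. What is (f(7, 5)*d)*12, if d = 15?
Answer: 90720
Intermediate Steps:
f(a, v) = 6*a + 6*a*(4 + a) (f(a, v) = 6*(a + a*(4 + a)) = 6*a + 6*a*(4 + a))
(f(7, 5)*d)*12 = ((6*7*(5 + 7))*15)*12 = ((6*7*12)*15)*12 = (504*15)*12 = 7560*12 = 90720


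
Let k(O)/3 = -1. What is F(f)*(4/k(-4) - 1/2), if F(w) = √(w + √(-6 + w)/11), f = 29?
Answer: -√(3509 + 11*√23)/6 ≈ -9.9467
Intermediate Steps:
k(O) = -3 (k(O) = 3*(-1) = -3)
F(w) = √(w + √(-6 + w)/11) (F(w) = √(w + √(-6 + w)*(1/11)) = √(w + √(-6 + w)/11))
F(f)*(4/k(-4) - 1/2) = (√(11*√(-6 + 29) + 121*29)/11)*(4/(-3) - 1/2) = (√(11*√23 + 3509)/11)*(4*(-⅓) - 1*½) = (√(3509 + 11*√23)/11)*(-4/3 - ½) = (√(3509 + 11*√23)/11)*(-11/6) = -√(3509 + 11*√23)/6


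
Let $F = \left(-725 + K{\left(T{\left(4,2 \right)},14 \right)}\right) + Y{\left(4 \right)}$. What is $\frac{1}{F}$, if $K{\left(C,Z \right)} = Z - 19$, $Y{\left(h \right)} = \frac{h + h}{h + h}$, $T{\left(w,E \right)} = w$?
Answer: $- \frac{1}{729} \approx -0.0013717$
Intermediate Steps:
$Y{\left(h \right)} = 1$ ($Y{\left(h \right)} = \frac{2 h}{2 h} = 2 h \frac{1}{2 h} = 1$)
$K{\left(C,Z \right)} = -19 + Z$
$F = -729$ ($F = \left(-725 + \left(-19 + 14\right)\right) + 1 = \left(-725 - 5\right) + 1 = -730 + 1 = -729$)
$\frac{1}{F} = \frac{1}{-729} = - \frac{1}{729}$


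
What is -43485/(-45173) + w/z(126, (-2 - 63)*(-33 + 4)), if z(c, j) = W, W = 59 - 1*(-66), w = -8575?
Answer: -15276914/225865 ≈ -67.637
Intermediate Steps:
W = 125 (W = 59 + 66 = 125)
z(c, j) = 125
-43485/(-45173) + w/z(126, (-2 - 63)*(-33 + 4)) = -43485/(-45173) - 8575/125 = -43485*(-1/45173) - 8575*1/125 = 43485/45173 - 343/5 = -15276914/225865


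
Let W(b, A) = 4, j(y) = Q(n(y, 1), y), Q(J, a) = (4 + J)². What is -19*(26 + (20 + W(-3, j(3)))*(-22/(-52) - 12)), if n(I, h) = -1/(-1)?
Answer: 62206/13 ≈ 4785.1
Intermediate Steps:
n(I, h) = 1 (n(I, h) = -1*(-1) = 1)
j(y) = 25 (j(y) = (4 + 1)² = 5² = 25)
-19*(26 + (20 + W(-3, j(3)))*(-22/(-52) - 12)) = -19*(26 + (20 + 4)*(-22/(-52) - 12)) = -19*(26 + 24*(-22*(-1/52) - 12)) = -19*(26 + 24*(11/26 - 12)) = -19*(26 + 24*(-301/26)) = -19*(26 - 3612/13) = -19*(-3274/13) = 62206/13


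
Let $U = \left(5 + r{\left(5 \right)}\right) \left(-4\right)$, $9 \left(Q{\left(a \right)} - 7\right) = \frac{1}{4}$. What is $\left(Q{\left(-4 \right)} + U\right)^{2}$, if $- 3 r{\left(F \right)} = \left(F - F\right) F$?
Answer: $\frac{218089}{1296} \approx 168.28$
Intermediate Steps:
$r{\left(F \right)} = 0$ ($r{\left(F \right)} = - \frac{\left(F - F\right) F}{3} = - \frac{0 F}{3} = \left(- \frac{1}{3}\right) 0 = 0$)
$Q{\left(a \right)} = \frac{253}{36}$ ($Q{\left(a \right)} = 7 + \frac{1}{9 \cdot 4} = 7 + \frac{1}{9} \cdot \frac{1}{4} = 7 + \frac{1}{36} = \frac{253}{36}$)
$U = -20$ ($U = \left(5 + 0\right) \left(-4\right) = 5 \left(-4\right) = -20$)
$\left(Q{\left(-4 \right)} + U\right)^{2} = \left(\frac{253}{36} - 20\right)^{2} = \left(- \frac{467}{36}\right)^{2} = \frac{218089}{1296}$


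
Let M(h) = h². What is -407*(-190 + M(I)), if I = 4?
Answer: 70818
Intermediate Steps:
-407*(-190 + M(I)) = -407*(-190 + 4²) = -407*(-190 + 16) = -407*(-174) = 70818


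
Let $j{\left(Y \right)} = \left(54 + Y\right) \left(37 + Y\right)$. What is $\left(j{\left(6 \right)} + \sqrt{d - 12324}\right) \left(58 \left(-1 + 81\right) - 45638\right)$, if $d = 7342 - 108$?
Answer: $-105774840 - 40998 i \sqrt{5090} \approx -1.0577 \cdot 10^{8} - 2.925 \cdot 10^{6} i$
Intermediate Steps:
$d = 7234$ ($d = 7342 - 108 = 7234$)
$j{\left(Y \right)} = \left(37 + Y\right) \left(54 + Y\right)$
$\left(j{\left(6 \right)} + \sqrt{d - 12324}\right) \left(58 \left(-1 + 81\right) - 45638\right) = \left(\left(1998 + 6^{2} + 91 \cdot 6\right) + \sqrt{7234 - 12324}\right) \left(58 \left(-1 + 81\right) - 45638\right) = \left(\left(1998 + 36 + 546\right) + \sqrt{-5090}\right) \left(58 \cdot 80 - 45638\right) = \left(2580 + i \sqrt{5090}\right) \left(4640 - 45638\right) = \left(2580 + i \sqrt{5090}\right) \left(-40998\right) = -105774840 - 40998 i \sqrt{5090}$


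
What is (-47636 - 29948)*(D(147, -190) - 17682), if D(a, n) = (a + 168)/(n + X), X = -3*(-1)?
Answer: 256558572816/187 ≈ 1.3720e+9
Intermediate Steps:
X = 3
D(a, n) = (168 + a)/(3 + n) (D(a, n) = (a + 168)/(n + 3) = (168 + a)/(3 + n))
(-47636 - 29948)*(D(147, -190) - 17682) = (-47636 - 29948)*((168 + 147)/(3 - 190) - 17682) = -77584*(315/(-187) - 17682) = -77584*(-1/187*315 - 17682) = -77584*(-315/187 - 17682) = -77584*(-3306849/187) = 256558572816/187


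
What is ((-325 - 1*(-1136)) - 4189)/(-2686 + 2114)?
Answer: 1689/286 ≈ 5.9056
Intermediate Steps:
((-325 - 1*(-1136)) - 4189)/(-2686 + 2114) = ((-325 + 1136) - 4189)/(-572) = (811 - 4189)*(-1/572) = -3378*(-1/572) = 1689/286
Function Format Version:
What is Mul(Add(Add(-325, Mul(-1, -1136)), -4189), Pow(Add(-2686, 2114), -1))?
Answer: Rational(1689, 286) ≈ 5.9056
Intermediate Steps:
Mul(Add(Add(-325, Mul(-1, -1136)), -4189), Pow(Add(-2686, 2114), -1)) = Mul(Add(Add(-325, 1136), -4189), Pow(-572, -1)) = Mul(Add(811, -4189), Rational(-1, 572)) = Mul(-3378, Rational(-1, 572)) = Rational(1689, 286)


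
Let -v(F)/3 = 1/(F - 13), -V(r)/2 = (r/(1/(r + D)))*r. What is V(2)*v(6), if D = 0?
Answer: -48/7 ≈ -6.8571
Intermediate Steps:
V(r) = -2*r³ (V(r) = -2*r/(1/(r + 0))*r = -2*r/(1/r)*r = -2*r*r*r = -2*r²*r = -2*r³)
v(F) = -3/(-13 + F) (v(F) = -3/(F - 13) = -3/(-13 + F))
V(2)*v(6) = (-2*2³)*(-3/(-13 + 6)) = (-2*8)*(-3/(-7)) = -(-48)*(-1)/7 = -16*3/7 = -48/7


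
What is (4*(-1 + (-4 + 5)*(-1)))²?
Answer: 64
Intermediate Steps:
(4*(-1 + (-4 + 5)*(-1)))² = (4*(-1 + 1*(-1)))² = (4*(-1 - 1))² = (4*(-2))² = (-8)² = 64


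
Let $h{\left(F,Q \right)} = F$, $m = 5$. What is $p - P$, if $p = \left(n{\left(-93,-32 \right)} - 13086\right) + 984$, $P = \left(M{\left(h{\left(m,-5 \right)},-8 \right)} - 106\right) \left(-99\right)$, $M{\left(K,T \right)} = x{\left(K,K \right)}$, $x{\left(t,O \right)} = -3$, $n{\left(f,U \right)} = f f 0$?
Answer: $-22893$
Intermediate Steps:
$n{\left(f,U \right)} = 0$ ($n{\left(f,U \right)} = f^{2} \cdot 0 = 0$)
$M{\left(K,T \right)} = -3$
$P = 10791$ ($P = \left(-3 - 106\right) \left(-99\right) = \left(-109\right) \left(-99\right) = 10791$)
$p = -12102$ ($p = \left(0 - 13086\right) + 984 = -13086 + 984 = -12102$)
$p - P = -12102 - 10791 = -22893$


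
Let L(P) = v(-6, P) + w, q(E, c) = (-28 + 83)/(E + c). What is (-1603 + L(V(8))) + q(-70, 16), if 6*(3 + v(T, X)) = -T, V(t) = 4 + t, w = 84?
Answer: -82189/54 ≈ -1522.0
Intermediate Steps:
v(T, X) = -3 - T/6 (v(T, X) = -3 + (-T)/6 = -3 - T/6)
q(E, c) = 55/(E + c)
L(P) = 82 (L(P) = (-3 - 1/6*(-6)) + 84 = (-3 + 1) + 84 = -2 + 84 = 82)
(-1603 + L(V(8))) + q(-70, 16) = (-1603 + 82) + 55/(-70 + 16) = -1521 + 55/(-54) = -1521 + 55*(-1/54) = -1521 - 55/54 = -82189/54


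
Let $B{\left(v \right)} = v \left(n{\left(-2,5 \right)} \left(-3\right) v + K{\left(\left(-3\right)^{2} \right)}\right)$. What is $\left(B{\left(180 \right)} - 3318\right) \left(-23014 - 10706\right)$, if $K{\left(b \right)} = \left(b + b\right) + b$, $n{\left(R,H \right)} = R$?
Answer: $-6607164240$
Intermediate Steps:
$K{\left(b \right)} = 3 b$ ($K{\left(b \right)} = 2 b + b = 3 b$)
$B{\left(v \right)} = v \left(27 + 6 v\right)$ ($B{\left(v \right)} = v \left(\left(-2\right) \left(-3\right) v + 3 \left(-3\right)^{2}\right) = v \left(6 v + 3 \cdot 9\right) = v \left(6 v + 27\right) = v \left(27 + 6 v\right)$)
$\left(B{\left(180 \right)} - 3318\right) \left(-23014 - 10706\right) = \left(3 \cdot 180 \left(9 + 2 \cdot 180\right) - 3318\right) \left(-23014 - 10706\right) = \left(3 \cdot 180 \left(9 + 360\right) - 3318\right) \left(-33720\right) = \left(3 \cdot 180 \cdot 369 - 3318\right) \left(-33720\right) = \left(199260 - 3318\right) \left(-33720\right) = 195942 \left(-33720\right) = -6607164240$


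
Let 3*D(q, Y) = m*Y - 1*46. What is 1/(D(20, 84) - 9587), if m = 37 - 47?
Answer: -3/29647 ≈ -0.00010119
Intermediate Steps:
m = -10
D(q, Y) = -46/3 - 10*Y/3 (D(q, Y) = (-10*Y - 1*46)/3 = (-10*Y - 46)/3 = (-46 - 10*Y)/3 = -46/3 - 10*Y/3)
1/(D(20, 84) - 9587) = 1/((-46/3 - 10/3*84) - 9587) = 1/((-46/3 - 280) - 9587) = 1/(-886/3 - 9587) = 1/(-29647/3) = -3/29647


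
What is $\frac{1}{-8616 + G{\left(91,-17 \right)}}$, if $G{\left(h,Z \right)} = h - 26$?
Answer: $- \frac{1}{8551} \approx -0.00011695$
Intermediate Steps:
$G{\left(h,Z \right)} = -26 + h$ ($G{\left(h,Z \right)} = h - 26 = -26 + h$)
$\frac{1}{-8616 + G{\left(91,-17 \right)}} = \frac{1}{-8616 + \left(-26 + 91\right)} = \frac{1}{-8616 + 65} = \frac{1}{-8551} = - \frac{1}{8551}$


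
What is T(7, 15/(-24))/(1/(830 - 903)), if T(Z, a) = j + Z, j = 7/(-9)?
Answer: -4088/9 ≈ -454.22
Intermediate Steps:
j = -7/9 (j = 7*(-⅑) = -7/9 ≈ -0.77778)
T(Z, a) = -7/9 + Z
T(7, 15/(-24))/(1/(830 - 903)) = (-7/9 + 7)/(1/(830 - 903)) = 56/(9*(1/(-73))) = 56/(9*(-1/73)) = (56/9)*(-73) = -4088/9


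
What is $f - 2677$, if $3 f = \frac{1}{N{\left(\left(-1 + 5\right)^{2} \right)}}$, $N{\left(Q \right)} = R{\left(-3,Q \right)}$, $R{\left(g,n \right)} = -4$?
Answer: $- \frac{32125}{12} \approx -2677.1$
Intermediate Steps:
$N{\left(Q \right)} = -4$
$f = - \frac{1}{12}$ ($f = \frac{1}{3 \left(-4\right)} = \frac{1}{3} \left(- \frac{1}{4}\right) = - \frac{1}{12} \approx -0.083333$)
$f - 2677 = - \frac{1}{12} - 2677 = - \frac{32125}{12}$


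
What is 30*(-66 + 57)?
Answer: -270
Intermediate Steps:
30*(-66 + 57) = 30*(-9) = -270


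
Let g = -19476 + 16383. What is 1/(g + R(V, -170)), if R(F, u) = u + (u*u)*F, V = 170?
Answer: 1/4909737 ≈ 2.0368e-7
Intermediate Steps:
g = -3093
R(F, u) = u + F*u² (R(F, u) = u + u²*F = u + F*u²)
1/(g + R(V, -170)) = 1/(-3093 - 170*(1 + 170*(-170))) = 1/(-3093 - 170*(1 - 28900)) = 1/(-3093 - 170*(-28899)) = 1/(-3093 + 4912830) = 1/4909737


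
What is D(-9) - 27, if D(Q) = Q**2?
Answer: 54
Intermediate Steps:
D(-9) - 27 = (-9)**2 - 27 = 81 - 27 = 54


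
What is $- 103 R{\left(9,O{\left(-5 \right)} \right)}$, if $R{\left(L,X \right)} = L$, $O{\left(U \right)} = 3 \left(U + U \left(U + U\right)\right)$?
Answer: $-927$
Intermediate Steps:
$O{\left(U \right)} = 3 U + 6 U^{2}$ ($O{\left(U \right)} = 3 \left(U + U 2 U\right) = 3 \left(U + 2 U^{2}\right) = 3 U + 6 U^{2}$)
$- 103 R{\left(9,O{\left(-5 \right)} \right)} = \left(-103\right) 9 = -927$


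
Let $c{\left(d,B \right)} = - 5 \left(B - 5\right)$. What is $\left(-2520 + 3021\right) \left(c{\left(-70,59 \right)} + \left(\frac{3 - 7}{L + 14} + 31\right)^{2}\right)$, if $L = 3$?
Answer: $\frac{97944999}{289} \approx 3.3891 \cdot 10^{5}$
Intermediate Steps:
$c{\left(d,B \right)} = 25 - 5 B$ ($c{\left(d,B \right)} = - 5 \left(-5 + B\right) = 25 - 5 B$)
$\left(-2520 + 3021\right) \left(c{\left(-70,59 \right)} + \left(\frac{3 - 7}{L + 14} + 31\right)^{2}\right) = \left(-2520 + 3021\right) \left(\left(25 - 295\right) + \left(\frac{3 - 7}{3 + 14} + 31\right)^{2}\right) = 501 \left(\left(25 - 295\right) + \left(- \frac{4}{17} + 31\right)^{2}\right) = 501 \left(-270 + \left(\left(-4\right) \frac{1}{17} + 31\right)^{2}\right) = 501 \left(-270 + \left(- \frac{4}{17} + 31\right)^{2}\right) = 501 \left(-270 + \left(\frac{523}{17}\right)^{2}\right) = 501 \left(-270 + \frac{273529}{289}\right) = 501 \cdot \frac{195499}{289} = \frac{97944999}{289}$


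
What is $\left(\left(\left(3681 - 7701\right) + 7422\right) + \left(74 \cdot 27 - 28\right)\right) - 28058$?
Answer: $-22686$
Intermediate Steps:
$\left(\left(\left(3681 - 7701\right) + 7422\right) + \left(74 \cdot 27 - 28\right)\right) - 28058 = \left(\left(-4020 + 7422\right) + \left(1998 - 28\right)\right) - 28058 = \left(3402 + 1970\right) - 28058 = 5372 - 28058 = -22686$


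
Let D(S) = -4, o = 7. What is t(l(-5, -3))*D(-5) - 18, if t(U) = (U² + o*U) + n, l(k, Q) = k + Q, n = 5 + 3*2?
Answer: -94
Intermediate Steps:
n = 11 (n = 5 + 6 = 11)
l(k, Q) = Q + k
t(U) = 11 + U² + 7*U (t(U) = (U² + 7*U) + 11 = 11 + U² + 7*U)
t(l(-5, -3))*D(-5) - 18 = (11 + (-3 - 5)² + 7*(-3 - 5))*(-4) - 18 = (11 + (-8)² + 7*(-8))*(-4) - 18 = (11 + 64 - 56)*(-4) - 18 = 19*(-4) - 18 = -76 - 18 = -94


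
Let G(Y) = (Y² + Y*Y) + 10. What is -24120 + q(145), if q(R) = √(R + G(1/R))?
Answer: -24120 + √3258877/145 ≈ -24108.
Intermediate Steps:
G(Y) = 10 + 2*Y² (G(Y) = (Y² + Y²) + 10 = 2*Y² + 10 = 10 + 2*Y²)
q(R) = √(10 + R + 2/R²) (q(R) = √(R + (10 + 2*(1/R)²)) = √(R + (10 + 2/R²)) = √(10 + R + 2/R²))
-24120 + q(145) = -24120 + √(10 + 145 + 2/145²) = -24120 + √(10 + 145 + 2*(1/21025)) = -24120 + √(10 + 145 + 2/21025) = -24120 + √(3258877/21025) = -24120 + √3258877/145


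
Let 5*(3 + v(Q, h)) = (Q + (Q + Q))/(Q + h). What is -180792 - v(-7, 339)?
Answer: -300109719/1660 ≈ -1.8079e+5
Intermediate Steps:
v(Q, h) = -3 + 3*Q/(5*(Q + h)) (v(Q, h) = -3 + ((Q + (Q + Q))/(Q + h))/5 = -3 + ((Q + 2*Q)/(Q + h))/5 = -3 + ((3*Q)/(Q + h))/5 = -3 + (3*Q/(Q + h))/5 = -3 + 3*Q/(5*(Q + h)))
-180792 - v(-7, 339) = -180792 - (-3*339 - 12/5*(-7))/(-7 + 339) = -180792 - (-1017 + 84/5)/332 = -180792 - (-5001)/(332*5) = -180792 - 1*(-5001/1660) = -180792 + 5001/1660 = -300109719/1660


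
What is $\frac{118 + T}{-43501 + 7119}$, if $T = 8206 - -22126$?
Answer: $- \frac{15225}{18191} \approx -0.83695$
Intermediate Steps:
$T = 30332$ ($T = 8206 + 22126 = 30332$)
$\frac{118 + T}{-43501 + 7119} = \frac{118 + 30332}{-43501 + 7119} = \frac{30450}{-36382} = 30450 \left(- \frac{1}{36382}\right) = - \frac{15225}{18191}$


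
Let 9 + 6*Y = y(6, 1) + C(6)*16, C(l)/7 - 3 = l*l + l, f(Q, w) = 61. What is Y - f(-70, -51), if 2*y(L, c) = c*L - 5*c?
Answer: 9331/12 ≈ 777.58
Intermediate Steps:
C(l) = 21 + 7*l + 7*l**2 (C(l) = 21 + 7*(l*l + l) = 21 + 7*(l**2 + l) = 21 + 7*(l + l**2) = 21 + (7*l + 7*l**2) = 21 + 7*l + 7*l**2)
y(L, c) = -5*c/2 + L*c/2 (y(L, c) = (c*L - 5*c)/2 = (L*c - 5*c)/2 = (-5*c + L*c)/2 = -5*c/2 + L*c/2)
Y = 10063/12 (Y = -3/2 + ((1/2)*1*(-5 + 6) + (21 + 7*6 + 7*6**2)*16)/6 = -3/2 + ((1/2)*1*1 + (21 + 42 + 7*36)*16)/6 = -3/2 + (1/2 + (21 + 42 + 252)*16)/6 = -3/2 + (1/2 + 315*16)/6 = -3/2 + (1/2 + 5040)/6 = -3/2 + (1/6)*(10081/2) = -3/2 + 10081/12 = 10063/12 ≈ 838.58)
Y - f(-70, -51) = 10063/12 - 1*61 = 10063/12 - 61 = 9331/12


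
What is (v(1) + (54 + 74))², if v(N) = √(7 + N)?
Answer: 16392 + 512*√2 ≈ 17116.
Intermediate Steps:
(v(1) + (54 + 74))² = (√(7 + 1) + (54 + 74))² = (√8 + 128)² = (2*√2 + 128)² = (128 + 2*√2)²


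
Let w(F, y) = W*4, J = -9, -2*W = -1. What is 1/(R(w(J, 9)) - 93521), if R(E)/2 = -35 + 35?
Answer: -1/93521 ≈ -1.0693e-5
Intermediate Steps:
W = 1/2 (W = -1/2*(-1) = 1/2 ≈ 0.50000)
w(F, y) = 2 (w(F, y) = (1/2)*4 = 2)
R(E) = 0 (R(E) = 2*(-35 + 35) = 2*0 = 0)
1/(R(w(J, 9)) - 93521) = 1/(0 - 93521) = 1/(-93521) = -1/93521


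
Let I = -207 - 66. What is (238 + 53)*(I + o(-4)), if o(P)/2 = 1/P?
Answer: -159177/2 ≈ -79589.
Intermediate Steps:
I = -273
o(P) = 2/P
(238 + 53)*(I + o(-4)) = (238 + 53)*(-273 + 2/(-4)) = 291*(-273 + 2*(-¼)) = 291*(-273 - ½) = 291*(-547/2) = -159177/2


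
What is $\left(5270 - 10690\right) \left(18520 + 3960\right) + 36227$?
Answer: $-121805373$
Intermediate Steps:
$\left(5270 - 10690\right) \left(18520 + 3960\right) + 36227 = \left(-5420\right) 22480 + 36227 = -121841600 + 36227 = -121805373$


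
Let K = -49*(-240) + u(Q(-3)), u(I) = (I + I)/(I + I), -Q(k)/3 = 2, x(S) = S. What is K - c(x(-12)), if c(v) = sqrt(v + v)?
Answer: 11761 - 2*I*sqrt(6) ≈ 11761.0 - 4.899*I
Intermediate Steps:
Q(k) = -6 (Q(k) = -3*2 = -6)
u(I) = 1 (u(I) = (2*I)/((2*I)) = (2*I)*(1/(2*I)) = 1)
c(v) = sqrt(2)*sqrt(v) (c(v) = sqrt(2*v) = sqrt(2)*sqrt(v))
K = 11761 (K = -49*(-240) + 1 = 11760 + 1 = 11761)
K - c(x(-12)) = 11761 - sqrt(2)*sqrt(-12) = 11761 - sqrt(2)*2*I*sqrt(3) = 11761 - 2*I*sqrt(6)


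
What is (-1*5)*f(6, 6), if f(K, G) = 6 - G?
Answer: 0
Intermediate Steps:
(-1*5)*f(6, 6) = (-1*5)*(6 - 1*6) = -5*(6 - 6) = -5*0 = 0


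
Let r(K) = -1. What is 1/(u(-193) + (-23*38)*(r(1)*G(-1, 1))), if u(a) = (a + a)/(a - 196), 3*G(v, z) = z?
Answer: 1167/341144 ≈ 0.0034208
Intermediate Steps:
G(v, z) = z/3
u(a) = 2*a/(-196 + a) (u(a) = (2*a)/(-196 + a) = 2*a/(-196 + a))
1/(u(-193) + (-23*38)*(r(1)*G(-1, 1))) = 1/(2*(-193)/(-196 - 193) + (-23*38)*(-1/3)) = 1/(2*(-193)/(-389) - (-874)/3) = 1/(2*(-193)*(-1/389) - 874*(-⅓)) = 1/(386/389 + 874/3) = 1/(341144/1167) = 1167/341144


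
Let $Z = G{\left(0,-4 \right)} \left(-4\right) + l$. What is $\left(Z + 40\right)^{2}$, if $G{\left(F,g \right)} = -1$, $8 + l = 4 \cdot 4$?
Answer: $2704$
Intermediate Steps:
$l = 8$ ($l = -8 + 4 \cdot 4 = -8 + 16 = 8$)
$Z = 12$ ($Z = \left(-1\right) \left(-4\right) + 8 = 4 + 8 = 12$)
$\left(Z + 40\right)^{2} = \left(12 + 40\right)^{2} = 52^{2} = 2704$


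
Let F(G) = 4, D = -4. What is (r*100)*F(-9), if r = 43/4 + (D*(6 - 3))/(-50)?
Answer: 4396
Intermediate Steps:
r = 1099/100 (r = 43/4 - 4*(6 - 3)/(-50) = 43*(¼) - 4*3*(-1/50) = 43/4 - 12*(-1/50) = 43/4 + 6/25 = 1099/100 ≈ 10.990)
(r*100)*F(-9) = ((1099/100)*100)*4 = 1099*4 = 4396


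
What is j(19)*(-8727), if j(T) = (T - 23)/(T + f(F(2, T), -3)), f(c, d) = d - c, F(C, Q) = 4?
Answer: 2909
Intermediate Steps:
j(T) = (-23 + T)/(-7 + T) (j(T) = (T - 23)/(T + (-3 - 1*4)) = (-23 + T)/(T + (-3 - 4)) = (-23 + T)/(T - 7) = (-23 + T)/(-7 + T))
j(19)*(-8727) = ((-23 + 19)/(-7 + 19))*(-8727) = (-4/12)*(-8727) = ((1/12)*(-4))*(-8727) = -⅓*(-8727) = 2909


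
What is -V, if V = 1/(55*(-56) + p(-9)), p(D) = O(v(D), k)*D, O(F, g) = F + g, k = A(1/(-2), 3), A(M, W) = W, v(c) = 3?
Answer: 1/3134 ≈ 0.00031908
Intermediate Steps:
k = 3
p(D) = 6*D (p(D) = (3 + 3)*D = 6*D)
V = -1/3134 (V = 1/(55*(-56) + 6*(-9)) = 1/(-3080 - 54) = 1/(-3134) = -1/3134 ≈ -0.00031908)
-V = -1*(-1/3134) = 1/3134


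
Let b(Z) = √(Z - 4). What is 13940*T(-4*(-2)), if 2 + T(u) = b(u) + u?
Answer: 111520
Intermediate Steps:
b(Z) = √(-4 + Z)
T(u) = -2 + u + √(-4 + u) (T(u) = -2 + (√(-4 + u) + u) = -2 + (u + √(-4 + u)) = -2 + u + √(-4 + u))
13940*T(-4*(-2)) = 13940*(-2 - 4*(-2) + √(-4 - 4*(-2))) = 13940*(-2 + 8 + √(-4 + 8)) = 13940*(-2 + 8 + √4) = 13940*(-2 + 8 + 2) = 13940*8 = 111520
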